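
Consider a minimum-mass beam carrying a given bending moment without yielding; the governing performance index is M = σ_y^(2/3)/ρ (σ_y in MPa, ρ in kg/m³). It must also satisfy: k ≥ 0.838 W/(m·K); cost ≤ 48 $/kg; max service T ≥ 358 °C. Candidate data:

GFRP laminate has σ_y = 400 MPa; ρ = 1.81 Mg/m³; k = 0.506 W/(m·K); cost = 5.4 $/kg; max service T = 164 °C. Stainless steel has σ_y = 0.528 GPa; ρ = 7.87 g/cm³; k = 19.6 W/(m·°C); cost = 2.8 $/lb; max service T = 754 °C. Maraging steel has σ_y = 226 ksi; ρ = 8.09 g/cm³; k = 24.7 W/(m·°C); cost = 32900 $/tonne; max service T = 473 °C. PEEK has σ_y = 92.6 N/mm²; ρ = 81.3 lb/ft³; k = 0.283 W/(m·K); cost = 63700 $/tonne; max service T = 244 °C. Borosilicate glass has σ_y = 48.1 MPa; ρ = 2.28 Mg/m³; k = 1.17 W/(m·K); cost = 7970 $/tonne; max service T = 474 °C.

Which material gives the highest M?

Screen on constraints: k ≥ 0.838 W/(m·K); cost ≤ 48 $/kg; max service T ≥ 358 °C. Survivors: stainless steel, maraging steel, borosilicate glass.
Normalizing units and computing the index:
  stainless steel: σ_y = 528.0 MPa, ρ = 7870 kg/m³
  maraging steel: σ_y = 1558 MPa, ρ = 8090 kg/m³
  borosilicate glass: σ_y = 48.10 MPa, ρ = 2280 kg/m³
  maraging steel: M = 16.6×10⁻³
  stainless steel: M = 8.30×10⁻³
  borosilicate glass: M = 5.80×10⁻³
Maraging steel has the largest M.

maraging steel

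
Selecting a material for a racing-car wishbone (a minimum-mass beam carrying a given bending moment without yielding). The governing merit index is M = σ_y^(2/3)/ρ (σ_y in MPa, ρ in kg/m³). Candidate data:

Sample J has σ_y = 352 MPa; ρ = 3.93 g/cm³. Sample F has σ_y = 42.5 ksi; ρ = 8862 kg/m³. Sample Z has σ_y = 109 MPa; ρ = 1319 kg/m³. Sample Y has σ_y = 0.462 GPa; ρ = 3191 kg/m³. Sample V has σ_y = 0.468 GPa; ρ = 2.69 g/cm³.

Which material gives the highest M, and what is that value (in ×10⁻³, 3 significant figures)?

sample V, M = 22.4×10⁻³

Putting every candidate on a common basis:
  sample J: σ_y = 352.0 MPa, ρ = 3930 kg/m³
  sample F: σ_y = 293.0 MPa, ρ = 8862 kg/m³
  sample Z: σ_y = 109.0 MPa, ρ = 1319 kg/m³
  sample Y: σ_y = 462.0 MPa, ρ = 3191 kg/m³
  sample V: σ_y = 468.0 MPa, ρ = 2690 kg/m³
  sample V: M = 22.4×10⁻³
  sample Y: M = 18.7×10⁻³
  sample Z: M = 17.3×10⁻³
  sample J: M = 12.7×10⁻³
  sample F: M = 4.98×10⁻³
Highest index: sample V.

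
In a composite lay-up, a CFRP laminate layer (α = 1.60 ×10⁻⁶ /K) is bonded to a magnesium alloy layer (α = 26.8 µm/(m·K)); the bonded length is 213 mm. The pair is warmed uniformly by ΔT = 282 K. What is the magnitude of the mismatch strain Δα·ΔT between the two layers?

7.11×10⁻³

Δα = |1.60 − 26.8|×10⁻⁶/K = 25.2×10⁻⁶/K.
Mismatch strain = Δα·ΔT = 25.2×10⁻⁶ × 282.0 = 7.11×10⁻³.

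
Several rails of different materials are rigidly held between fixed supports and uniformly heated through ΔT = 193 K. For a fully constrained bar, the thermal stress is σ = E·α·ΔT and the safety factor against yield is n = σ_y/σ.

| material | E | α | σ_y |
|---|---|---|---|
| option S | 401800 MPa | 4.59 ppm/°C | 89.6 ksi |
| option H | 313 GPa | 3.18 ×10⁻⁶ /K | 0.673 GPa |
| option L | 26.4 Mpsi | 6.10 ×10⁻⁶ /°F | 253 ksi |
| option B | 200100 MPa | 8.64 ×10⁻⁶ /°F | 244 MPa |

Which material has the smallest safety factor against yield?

Converting E to GPa, α to ×10⁻⁶/K, σ_y to MPa, then σ and n for each:
  option S: E = 401.8, α = 4.59, σ_y = 617.8 → σ = 356 MPa, n = 1.74
  option H: E = 313.0, α = 3.18, σ_y = 673.0 → σ = 192 MPa, n = 3.50
  option L: E = 182.0, α = 11.0, σ_y = 1744 → σ = 386 MPa, n = 4.52
  option B: E = 200.1, α = 15.6, σ_y = 244.0 → σ = 601 MPa, n = 0.406
Option B has the lowest safety factor, n = 0.406.

option B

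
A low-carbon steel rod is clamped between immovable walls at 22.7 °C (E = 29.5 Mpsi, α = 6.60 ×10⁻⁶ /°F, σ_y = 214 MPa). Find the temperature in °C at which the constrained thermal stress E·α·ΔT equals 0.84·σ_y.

E = 29.5 Mpsi = 203.4 GPa.
α = 6.60×10⁻⁶/°F × 9/5 = 11.9×10⁻⁶/K.
E·α·ΔT = 179.8 MPa ⇒ ΔT = 179.8 / (203.4×10³ × 11.9×10⁻⁶) = 74.39 K.
T = 22.7 + 74.39 = 97.09 °C.

97.1 °C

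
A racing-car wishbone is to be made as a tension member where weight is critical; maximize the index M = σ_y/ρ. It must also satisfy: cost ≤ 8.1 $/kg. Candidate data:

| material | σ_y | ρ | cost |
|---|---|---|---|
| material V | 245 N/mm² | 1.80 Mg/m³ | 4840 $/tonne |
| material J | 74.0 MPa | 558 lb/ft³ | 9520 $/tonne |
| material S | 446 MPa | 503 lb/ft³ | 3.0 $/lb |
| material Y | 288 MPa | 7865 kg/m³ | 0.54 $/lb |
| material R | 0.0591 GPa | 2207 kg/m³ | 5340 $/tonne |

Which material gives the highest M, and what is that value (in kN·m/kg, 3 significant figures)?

Screen on constraints: cost ≤ 8.1 $/kg. Survivors: material V, material S, material Y, material R.
In SI units:
  material V: σ_y = 245.0 MPa, ρ = 1800 kg/m³
  material S: σ_y = 446.0 MPa, ρ = 8057 kg/m³
  material Y: σ_y = 288.0 MPa, ρ = 7865 kg/m³
  material R: σ_y = 59.10 MPa, ρ = 2207 kg/m³
  material V: M = 136 kN·m/kg
  material S: M = 55.4 kN·m/kg
  material Y: M = 36.6 kN·m/kg
  material R: M = 26.8 kN·m/kg
The maximum is for material V.

material V, M = 136 kN·m/kg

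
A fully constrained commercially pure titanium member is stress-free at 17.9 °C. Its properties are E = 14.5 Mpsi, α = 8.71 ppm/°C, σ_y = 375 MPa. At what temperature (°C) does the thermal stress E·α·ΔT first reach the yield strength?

E = 14.5 Mpsi = 99.97 GPa.
E·α·ΔT = 375.0 MPa ⇒ ΔT = 375.0 / (99.97×10³ × 8.71×10⁻⁶) = 430.7 K.
T = 17.9 + 430.7 = 448.6 °C.

449 °C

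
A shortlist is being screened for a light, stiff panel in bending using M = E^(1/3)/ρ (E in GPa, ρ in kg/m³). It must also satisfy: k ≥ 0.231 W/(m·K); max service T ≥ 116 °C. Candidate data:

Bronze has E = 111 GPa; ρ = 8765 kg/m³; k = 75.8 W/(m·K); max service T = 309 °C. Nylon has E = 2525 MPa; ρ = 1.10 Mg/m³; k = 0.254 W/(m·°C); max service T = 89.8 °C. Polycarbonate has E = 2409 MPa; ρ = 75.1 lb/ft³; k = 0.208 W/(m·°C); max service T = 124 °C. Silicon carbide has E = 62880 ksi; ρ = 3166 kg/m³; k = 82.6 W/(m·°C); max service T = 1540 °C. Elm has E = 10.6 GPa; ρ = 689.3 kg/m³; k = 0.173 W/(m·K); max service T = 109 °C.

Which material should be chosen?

Screen on constraints: k ≥ 0.231 W/(m·K); max service T ≥ 116 °C. Survivors: bronze, silicon carbide.
Normalizing units and computing the index:
  bronze: E = 111.0 GPa, ρ = 8765 kg/m³
  silicon carbide: E = 433.5 GPa, ρ = 3166 kg/m³
  silicon carbide: M = 2.39×10⁻³
  bronze: M = 0.548×10⁻³
Silicon carbide has the largest M.

silicon carbide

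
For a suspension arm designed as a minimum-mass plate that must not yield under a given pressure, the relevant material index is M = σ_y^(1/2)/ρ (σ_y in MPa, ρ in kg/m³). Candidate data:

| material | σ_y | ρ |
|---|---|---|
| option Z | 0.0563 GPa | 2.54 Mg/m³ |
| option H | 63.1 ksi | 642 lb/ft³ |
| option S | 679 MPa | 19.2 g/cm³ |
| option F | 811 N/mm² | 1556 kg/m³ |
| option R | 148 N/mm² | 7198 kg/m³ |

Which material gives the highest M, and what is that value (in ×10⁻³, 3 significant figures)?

option F, M = 18.3×10⁻³

Convert each candidate to consistent units, then evaluate M:
  option Z: σ_y = 56.30 MPa, ρ = 2540 kg/m³
  option H: σ_y = 435.1 MPa, ρ = 10280 kg/m³
  option S: σ_y = 679.0 MPa, ρ = 19200 kg/m³
  option F: σ_y = 811.0 MPa, ρ = 1556 kg/m³
  option R: σ_y = 148.0 MPa, ρ = 7198 kg/m³
  option F: M = 18.3×10⁻³
  option Z: M = 2.95×10⁻³
  option H: M = 2.03×10⁻³
  option R: M = 1.69×10⁻³
  option S: M = 1.36×10⁻³
Option F ranks first.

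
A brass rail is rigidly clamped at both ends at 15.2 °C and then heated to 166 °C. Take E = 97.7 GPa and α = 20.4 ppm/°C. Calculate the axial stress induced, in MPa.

301 MPa

ΔT = 150.8 K. Constrained thermal stress σ = E·α·ΔT = 97.70×10³ MPa × 20.4×10⁻⁶ × 150.8 = 301 MPa (compressive).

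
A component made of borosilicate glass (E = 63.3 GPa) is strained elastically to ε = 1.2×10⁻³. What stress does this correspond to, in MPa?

σ = E·ε = 63300 MPa × 1.2×10⁻³ = 76.0 MPa.

76.0 MPa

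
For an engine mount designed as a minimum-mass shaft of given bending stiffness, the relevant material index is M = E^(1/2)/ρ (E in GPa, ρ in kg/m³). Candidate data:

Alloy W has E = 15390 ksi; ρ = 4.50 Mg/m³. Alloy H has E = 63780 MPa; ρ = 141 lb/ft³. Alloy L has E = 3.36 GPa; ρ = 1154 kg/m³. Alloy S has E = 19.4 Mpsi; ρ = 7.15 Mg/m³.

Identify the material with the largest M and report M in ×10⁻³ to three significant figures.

alloy H, M = 3.54×10⁻³

Convert each candidate to consistent units, then evaluate M:
  alloy W: E = 106.1 GPa, ρ = 4500 kg/m³
  alloy H: E = 63.78 GPa, ρ = 2259 kg/m³
  alloy L: E = 3.360 GPa, ρ = 1154 kg/m³
  alloy S: E = 133.8 GPa, ρ = 7150 kg/m³
  alloy H: M = 3.54×10⁻³
  alloy W: M = 2.29×10⁻³
  alloy S: M = 1.62×10⁻³
  alloy L: M = 1.59×10⁻³
Alloy H ranks first.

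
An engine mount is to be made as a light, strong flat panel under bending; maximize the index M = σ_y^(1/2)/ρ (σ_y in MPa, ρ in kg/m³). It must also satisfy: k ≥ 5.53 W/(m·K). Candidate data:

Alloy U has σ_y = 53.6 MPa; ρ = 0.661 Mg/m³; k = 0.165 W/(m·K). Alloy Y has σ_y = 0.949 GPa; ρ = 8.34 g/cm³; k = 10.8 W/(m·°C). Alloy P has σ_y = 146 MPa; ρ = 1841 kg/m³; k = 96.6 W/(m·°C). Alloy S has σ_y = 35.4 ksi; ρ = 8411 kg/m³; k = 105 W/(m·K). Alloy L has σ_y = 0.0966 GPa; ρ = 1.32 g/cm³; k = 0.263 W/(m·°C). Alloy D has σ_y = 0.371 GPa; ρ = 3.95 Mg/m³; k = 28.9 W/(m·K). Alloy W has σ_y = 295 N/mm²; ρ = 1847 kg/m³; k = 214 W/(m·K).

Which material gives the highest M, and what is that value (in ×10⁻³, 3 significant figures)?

Screen on constraints: k ≥ 5.53 W/(m·K). Survivors: alloy Y, alloy P, alloy S, alloy D, alloy W.
Normalizing units and computing the index:
  alloy Y: σ_y = 949.0 MPa, ρ = 8340 kg/m³
  alloy P: σ_y = 146.0 MPa, ρ = 1841 kg/m³
  alloy S: σ_y = 244.1 MPa, ρ = 8411 kg/m³
  alloy D: σ_y = 371.0 MPa, ρ = 3950 kg/m³
  alloy W: σ_y = 295.0 MPa, ρ = 1847 kg/m³
  alloy W: M = 9.30×10⁻³
  alloy P: M = 6.56×10⁻³
  alloy D: M = 4.88×10⁻³
  alloy Y: M = 3.69×10⁻³
  alloy S: M = 1.86×10⁻³
Highest index: alloy W.

alloy W, M = 9.30×10⁻³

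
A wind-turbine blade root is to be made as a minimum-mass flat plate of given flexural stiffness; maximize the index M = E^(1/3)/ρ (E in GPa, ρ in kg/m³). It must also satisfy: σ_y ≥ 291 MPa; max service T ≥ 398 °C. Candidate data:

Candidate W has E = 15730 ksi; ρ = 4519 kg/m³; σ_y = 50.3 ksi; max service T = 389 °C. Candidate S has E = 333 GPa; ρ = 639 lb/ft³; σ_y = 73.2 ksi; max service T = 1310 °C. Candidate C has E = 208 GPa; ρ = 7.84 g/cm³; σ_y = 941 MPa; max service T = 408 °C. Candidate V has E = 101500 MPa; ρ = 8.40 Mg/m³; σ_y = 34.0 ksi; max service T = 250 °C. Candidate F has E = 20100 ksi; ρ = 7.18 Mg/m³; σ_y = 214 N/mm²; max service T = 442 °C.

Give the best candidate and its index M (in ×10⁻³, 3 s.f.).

Screen on constraints: σ_y ≥ 291 MPa; max service T ≥ 398 °C. Survivors: candidate S, candidate C.
In SI units:
  candidate S: E = 333.0 GPa, ρ = 10240 kg/m³
  candidate C: E = 208.0 GPa, ρ = 7840 kg/m³
  candidate C: M = 0.756×10⁻³
  candidate S: M = 0.677×10⁻³
Candidate C has the largest M.

candidate C, M = 0.756×10⁻³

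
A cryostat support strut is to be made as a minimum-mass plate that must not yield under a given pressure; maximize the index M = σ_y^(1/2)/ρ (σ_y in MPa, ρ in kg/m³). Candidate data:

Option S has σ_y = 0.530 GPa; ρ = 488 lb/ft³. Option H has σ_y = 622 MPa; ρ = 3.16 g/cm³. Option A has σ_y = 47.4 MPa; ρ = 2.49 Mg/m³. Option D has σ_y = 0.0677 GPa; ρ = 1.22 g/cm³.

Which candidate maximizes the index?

Putting every candidate on a common basis:
  option S: σ_y = 530.0 MPa, ρ = 7817 kg/m³
  option H: σ_y = 622.0 MPa, ρ = 3160 kg/m³
  option A: σ_y = 47.40 MPa, ρ = 2490 kg/m³
  option D: σ_y = 67.70 MPa, ρ = 1220 kg/m³
  option H: M = 7.89×10⁻³
  option D: M = 6.74×10⁻³
  option S: M = 2.95×10⁻³
  option A: M = 2.76×10⁻³
Option H has the largest M.

option H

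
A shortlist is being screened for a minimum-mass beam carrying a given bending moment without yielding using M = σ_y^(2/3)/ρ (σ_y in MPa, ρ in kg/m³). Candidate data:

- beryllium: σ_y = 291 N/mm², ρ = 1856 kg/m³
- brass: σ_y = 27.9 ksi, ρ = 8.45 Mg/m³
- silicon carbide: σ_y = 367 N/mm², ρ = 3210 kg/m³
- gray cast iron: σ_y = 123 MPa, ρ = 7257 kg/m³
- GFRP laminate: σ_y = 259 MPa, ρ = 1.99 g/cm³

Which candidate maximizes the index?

beryllium

Convert each candidate to consistent units, then evaluate M:
  beryllium: σ_y = 291.0 MPa, ρ = 1856 kg/m³
  brass: σ_y = 192.4 MPa, ρ = 8450 kg/m³
  silicon carbide: σ_y = 367.0 MPa, ρ = 3210 kg/m³
  gray cast iron: σ_y = 123.0 MPa, ρ = 7257 kg/m³
  GFRP laminate: σ_y = 259.0 MPa, ρ = 1990 kg/m³
  beryllium: M = 23.7×10⁻³
  GFRP laminate: M = 20.4×10⁻³
  silicon carbide: M = 16.0×10⁻³
  brass: M = 3.94×10⁻³
  gray cast iron: M = 3.41×10⁻³
Highest index: beryllium.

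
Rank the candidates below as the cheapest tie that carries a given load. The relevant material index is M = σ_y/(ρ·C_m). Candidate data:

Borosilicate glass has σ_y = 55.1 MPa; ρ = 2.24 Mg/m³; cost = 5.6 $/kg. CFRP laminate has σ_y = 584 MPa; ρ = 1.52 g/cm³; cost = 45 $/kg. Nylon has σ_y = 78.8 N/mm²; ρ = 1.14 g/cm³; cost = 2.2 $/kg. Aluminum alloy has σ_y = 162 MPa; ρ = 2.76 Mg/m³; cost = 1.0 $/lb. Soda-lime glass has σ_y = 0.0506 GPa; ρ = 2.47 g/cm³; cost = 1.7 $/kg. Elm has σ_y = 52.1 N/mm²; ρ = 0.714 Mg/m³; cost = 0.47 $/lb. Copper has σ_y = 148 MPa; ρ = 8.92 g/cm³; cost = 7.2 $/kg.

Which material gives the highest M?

After converting to SI:
  borosilicate glass: σ_y = 55.10 MPa, ρ = 2240 kg/m³, cost = 5.600 $/kg
  CFRP laminate: σ_y = 584.0 MPa, ρ = 1520 kg/m³, cost = 45.00 $/kg
  nylon: σ_y = 78.80 MPa, ρ = 1140 kg/m³, cost = 2.200 $/kg
  aluminum alloy: σ_y = 162.0 MPa, ρ = 2760 kg/m³, cost = 2.205 $/kg
  soda-lime glass: σ_y = 50.60 MPa, ρ = 2470 kg/m³, cost = 1.700 $/kg
  elm: σ_y = 52.10 MPa, ρ = 714.0 kg/m³, cost = 1.036 $/kg
  copper: σ_y = 148.0 MPa, ρ = 8920 kg/m³, cost = 7.200 $/kg
  elm: M = 70.4 kN·m per $
  nylon: M = 31.4 kN·m per $
  aluminum alloy: M = 26.6 kN·m per $
  soda-lime glass: M = 12.1 kN·m per $
  CFRP laminate: M = 8.54 kN·m per $
  borosilicate glass: M = 4.39 kN·m per $
  copper: M = 2.30 kN·m per $
Elm has the largest M.

elm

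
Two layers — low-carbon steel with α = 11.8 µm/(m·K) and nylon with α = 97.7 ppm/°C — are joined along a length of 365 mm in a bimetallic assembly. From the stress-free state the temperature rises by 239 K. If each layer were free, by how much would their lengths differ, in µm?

7490 µm

Δα = |11.8 − 97.7|×10⁻⁶/K = 85.9×10⁻⁶/K.
ΔL_mismatch = Δα·L·ΔT = 85.9×10⁻⁶ × 365.0 mm × 239.0 K = 7490 µm.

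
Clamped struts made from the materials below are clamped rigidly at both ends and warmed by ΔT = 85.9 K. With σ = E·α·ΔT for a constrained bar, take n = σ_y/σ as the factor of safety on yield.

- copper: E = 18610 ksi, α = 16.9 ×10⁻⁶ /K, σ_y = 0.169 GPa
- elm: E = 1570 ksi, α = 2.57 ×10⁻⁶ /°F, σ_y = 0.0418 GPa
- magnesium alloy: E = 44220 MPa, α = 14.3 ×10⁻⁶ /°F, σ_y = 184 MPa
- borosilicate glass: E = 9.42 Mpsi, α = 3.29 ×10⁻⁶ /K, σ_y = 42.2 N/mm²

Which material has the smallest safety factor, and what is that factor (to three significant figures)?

copper, n = 0.907

Per material, after unit conversion:
  copper: E = 128.3, α = 16.9, σ_y = 169.0 → σ = 186 MPa, n = 0.907
  elm: E = 10.82, α = 4.63, σ_y = 41.80 → σ = 4.30 MPa, n = 9.72
  magnesium alloy: E = 44.22, α = 25.7, σ_y = 184.0 → σ = 97.8 MPa, n = 1.88
  borosilicate glass: E = 64.95, α = 3.29, σ_y = 42.20 → σ = 18.4 MPa, n = 2.30
The minimum is copper at n = 0.907.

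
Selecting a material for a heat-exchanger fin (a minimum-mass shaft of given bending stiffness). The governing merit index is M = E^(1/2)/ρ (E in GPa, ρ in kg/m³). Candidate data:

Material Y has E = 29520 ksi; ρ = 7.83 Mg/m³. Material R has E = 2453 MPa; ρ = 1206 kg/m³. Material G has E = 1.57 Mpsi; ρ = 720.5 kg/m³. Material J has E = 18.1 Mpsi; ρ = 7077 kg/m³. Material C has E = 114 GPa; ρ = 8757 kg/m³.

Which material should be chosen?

material G

Convert each candidate to consistent units, then evaluate M:
  material Y: E = 203.5 GPa, ρ = 7830 kg/m³
  material R: E = 2.453 GPa, ρ = 1206 kg/m³
  material G: E = 10.82 GPa, ρ = 720.5 kg/m³
  material J: E = 124.8 GPa, ρ = 7077 kg/m³
  material C: E = 114.0 GPa, ρ = 8757 kg/m³
  material G: M = 4.57×10⁻³
  material Y: M = 1.82×10⁻³
  material J: M = 1.58×10⁻³
  material R: M = 1.30×10⁻³
  material C: M = 1.22×10⁻³
Material G has the largest M.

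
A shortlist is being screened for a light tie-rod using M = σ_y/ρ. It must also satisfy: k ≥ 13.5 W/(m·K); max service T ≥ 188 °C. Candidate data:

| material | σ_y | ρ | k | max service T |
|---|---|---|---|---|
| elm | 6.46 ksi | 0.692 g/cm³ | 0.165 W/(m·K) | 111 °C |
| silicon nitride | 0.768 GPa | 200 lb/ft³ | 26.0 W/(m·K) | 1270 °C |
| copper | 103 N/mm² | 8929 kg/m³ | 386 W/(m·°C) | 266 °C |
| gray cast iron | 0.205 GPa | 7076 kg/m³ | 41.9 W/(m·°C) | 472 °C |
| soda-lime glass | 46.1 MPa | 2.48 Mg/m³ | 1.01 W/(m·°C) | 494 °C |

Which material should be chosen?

Screen on constraints: k ≥ 13.5 W/(m·K); max service T ≥ 188 °C. Survivors: silicon nitride, copper, gray cast iron.
Convert each candidate to consistent units, then evaluate M:
  silicon nitride: σ_y = 768.0 MPa, ρ = 3204 kg/m³
  copper: σ_y = 103.0 MPa, ρ = 8929 kg/m³
  gray cast iron: σ_y = 205.0 MPa, ρ = 7076 kg/m³
  silicon nitride: M = 240 kN·m/kg
  gray cast iron: M = 29.0 kN·m/kg
  copper: M = 11.5 kN·m/kg
Highest index: silicon nitride.

silicon nitride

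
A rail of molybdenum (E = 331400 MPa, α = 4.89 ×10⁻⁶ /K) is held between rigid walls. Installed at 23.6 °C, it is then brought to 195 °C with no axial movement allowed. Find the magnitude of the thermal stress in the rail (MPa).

278 MPa

E = 331400 MPa = 331.4 GPa.
ΔT = 171.4 K. Constrained thermal stress σ = E·α·ΔT = 331.4×10³ MPa × 4.89×10⁻⁶ × 171.4 = 278 MPa (compressive).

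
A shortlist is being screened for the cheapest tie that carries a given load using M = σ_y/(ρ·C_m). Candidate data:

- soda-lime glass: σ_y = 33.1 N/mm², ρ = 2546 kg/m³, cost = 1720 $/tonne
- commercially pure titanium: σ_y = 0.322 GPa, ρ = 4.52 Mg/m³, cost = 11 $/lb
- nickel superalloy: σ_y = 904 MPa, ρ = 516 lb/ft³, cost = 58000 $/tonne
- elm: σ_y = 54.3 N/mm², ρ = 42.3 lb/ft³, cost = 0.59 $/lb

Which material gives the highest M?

elm

After converting to SI:
  soda-lime glass: σ_y = 33.10 MPa, ρ = 2546 kg/m³, cost = 1.720 $/kg
  commercially pure titanium: σ_y = 322.0 MPa, ρ = 4520 kg/m³, cost = 24.25 $/kg
  nickel superalloy: σ_y = 904.0 MPa, ρ = 8266 kg/m³, cost = 58.00 $/kg
  elm: σ_y = 54.30 MPa, ρ = 677.6 kg/m³, cost = 1.301 $/kg
  elm: M = 61.6 kN·m per $
  soda-lime glass: M = 7.56 kN·m per $
  commercially pure titanium: M = 2.94 kN·m per $
  nickel superalloy: M = 1.89 kN·m per $
Elm ranks first.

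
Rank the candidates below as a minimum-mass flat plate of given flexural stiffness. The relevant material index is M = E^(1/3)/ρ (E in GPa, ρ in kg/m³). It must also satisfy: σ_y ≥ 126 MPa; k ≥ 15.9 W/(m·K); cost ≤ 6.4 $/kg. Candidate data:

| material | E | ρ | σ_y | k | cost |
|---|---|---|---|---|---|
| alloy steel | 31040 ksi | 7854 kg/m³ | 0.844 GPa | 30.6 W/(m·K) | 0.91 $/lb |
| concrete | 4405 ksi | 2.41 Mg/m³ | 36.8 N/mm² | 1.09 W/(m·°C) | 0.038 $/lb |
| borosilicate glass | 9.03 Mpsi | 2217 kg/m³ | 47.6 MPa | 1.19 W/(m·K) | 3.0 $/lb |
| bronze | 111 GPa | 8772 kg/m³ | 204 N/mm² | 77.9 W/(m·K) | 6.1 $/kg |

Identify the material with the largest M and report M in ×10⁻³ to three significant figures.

Screen on constraints: σ_y ≥ 126 MPa; k ≥ 15.9 W/(m·K); cost ≤ 6.4 $/kg. Survivors: alloy steel, bronze.
After converting to SI:
  alloy steel: E = 214.0 GPa, ρ = 7854 kg/m³
  bronze: E = 111.0 GPa, ρ = 8772 kg/m³
  alloy steel: M = 0.762×10⁻³
  bronze: M = 0.548×10⁻³
Highest index: alloy steel.

alloy steel, M = 0.762×10⁻³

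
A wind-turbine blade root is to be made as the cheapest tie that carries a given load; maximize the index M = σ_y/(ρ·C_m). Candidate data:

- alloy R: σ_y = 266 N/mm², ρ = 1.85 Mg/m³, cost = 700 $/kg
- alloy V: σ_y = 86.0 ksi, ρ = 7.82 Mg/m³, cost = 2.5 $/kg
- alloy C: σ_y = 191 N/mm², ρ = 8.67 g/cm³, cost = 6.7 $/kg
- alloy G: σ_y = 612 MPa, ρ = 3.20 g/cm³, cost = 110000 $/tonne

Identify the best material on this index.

In SI units:
  alloy R: σ_y = 266.0 MPa, ρ = 1850 kg/m³, cost = 700.0 $/kg
  alloy V: σ_y = 592.9 MPa, ρ = 7820 kg/m³, cost = 2.500 $/kg
  alloy C: σ_y = 191.0 MPa, ρ = 8670 kg/m³, cost = 6.700 $/kg
  alloy G: σ_y = 612.0 MPa, ρ = 3200 kg/m³, cost = 110.0 $/kg
  alloy V: M = 30.3 kN·m per $
  alloy C: M = 3.29 kN·m per $
  alloy G: M = 1.74 kN·m per $
  alloy R: M = 0.205 kN·m per $
Alloy V ranks first.

alloy V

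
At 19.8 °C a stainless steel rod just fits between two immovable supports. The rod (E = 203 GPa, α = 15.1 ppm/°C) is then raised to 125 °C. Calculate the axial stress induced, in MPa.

ΔT = 105.2 K. Constrained thermal stress σ = E·α·ΔT = 203.0×10³ MPa × 15.1×10⁻⁶ × 105.2 = 322 MPa (compressive).

322 MPa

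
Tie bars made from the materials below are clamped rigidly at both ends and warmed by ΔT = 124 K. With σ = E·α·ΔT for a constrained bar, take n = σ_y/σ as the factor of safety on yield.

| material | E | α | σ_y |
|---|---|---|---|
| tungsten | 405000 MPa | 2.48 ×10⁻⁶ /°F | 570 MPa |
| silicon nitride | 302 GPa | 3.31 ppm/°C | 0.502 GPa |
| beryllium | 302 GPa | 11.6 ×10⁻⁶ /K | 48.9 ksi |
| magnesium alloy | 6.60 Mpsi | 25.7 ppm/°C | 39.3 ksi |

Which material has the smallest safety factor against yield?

Converting E to GPa, α to ×10⁻⁶/K, σ_y to MPa, then σ and n for each:
  tungsten: E = 405.0, α = 4.46, σ_y = 570.0 → σ = 224 MPa, n = 2.54
  silicon nitride: E = 302.0, α = 3.31, σ_y = 502.0 → σ = 124 MPa, n = 4.05
  beryllium: E = 302.0, α = 11.6, σ_y = 337.2 → σ = 434 MPa, n = 0.776
  magnesium alloy: E = 45.51, α = 25.7, σ_y = 271.0 → σ = 145 MPa, n = 1.87
The minimum is beryllium at n = 0.776.

beryllium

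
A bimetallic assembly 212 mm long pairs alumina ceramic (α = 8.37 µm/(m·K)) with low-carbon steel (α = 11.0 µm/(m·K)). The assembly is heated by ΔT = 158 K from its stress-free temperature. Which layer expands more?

low-carbon steel

α(alumina ceramic) = 8.37×10⁻⁶/K vs α(low-carbon steel) = 11.0×10⁻⁶/K.
Higher α expands more for the same ΔT: low-carbon steel.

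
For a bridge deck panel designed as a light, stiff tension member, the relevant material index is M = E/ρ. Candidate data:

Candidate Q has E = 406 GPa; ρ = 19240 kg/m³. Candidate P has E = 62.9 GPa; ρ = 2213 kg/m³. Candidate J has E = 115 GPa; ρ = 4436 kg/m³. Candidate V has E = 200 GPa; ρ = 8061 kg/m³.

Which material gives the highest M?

candidate P

Per-candidate index values:
  candidate P: M = 28.4 MN·m/kg
  candidate J: M = 25.9 MN·m/kg
  candidate V: M = 24.8 MN·m/kg
  candidate Q: M = 21.1 MN·m/kg
Candidate P ranks first.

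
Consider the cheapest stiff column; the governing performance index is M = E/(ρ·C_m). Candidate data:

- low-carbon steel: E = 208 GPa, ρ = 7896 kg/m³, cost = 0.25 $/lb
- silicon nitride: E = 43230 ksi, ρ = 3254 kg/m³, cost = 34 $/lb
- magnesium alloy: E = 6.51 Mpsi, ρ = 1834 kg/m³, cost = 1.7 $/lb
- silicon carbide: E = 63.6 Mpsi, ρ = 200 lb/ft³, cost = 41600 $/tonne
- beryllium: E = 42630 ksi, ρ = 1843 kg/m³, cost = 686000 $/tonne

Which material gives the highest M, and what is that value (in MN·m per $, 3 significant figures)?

low-carbon steel, M = 47.8 MN·m per $

Putting every candidate on a common basis:
  low-carbon steel: E = 208.0 GPa, ρ = 7896 kg/m³, cost = 0.5511 $/kg
  silicon nitride: E = 298.1 GPa, ρ = 3254 kg/m³, cost = 74.96 $/kg
  magnesium alloy: E = 44.88 GPa, ρ = 1834 kg/m³, cost = 3.748 $/kg
  silicon carbide: E = 438.5 GPa, ρ = 3204 kg/m³, cost = 41.60 $/kg
  beryllium: E = 293.9 GPa, ρ = 1843 kg/m³, cost = 686.0 $/kg
  low-carbon steel: M = 47.8 MN·m per $
  magnesium alloy: M = 6.53 MN·m per $
  silicon carbide: M = 3.29 MN·m per $
  silicon nitride: M = 1.22 MN·m per $
  beryllium: M = 0.232 MN·m per $
Low-carbon steel has the largest M.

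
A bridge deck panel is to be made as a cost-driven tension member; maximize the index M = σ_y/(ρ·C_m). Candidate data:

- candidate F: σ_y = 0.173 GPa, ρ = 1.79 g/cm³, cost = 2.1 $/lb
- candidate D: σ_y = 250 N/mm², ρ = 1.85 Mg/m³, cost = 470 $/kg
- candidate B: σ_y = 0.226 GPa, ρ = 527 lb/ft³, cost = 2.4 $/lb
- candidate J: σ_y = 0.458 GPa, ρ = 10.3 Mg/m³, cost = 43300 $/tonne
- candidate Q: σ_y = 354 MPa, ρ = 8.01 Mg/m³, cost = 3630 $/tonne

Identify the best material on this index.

Convert each candidate to consistent units, then evaluate M:
  candidate F: σ_y = 173.0 MPa, ρ = 1790 kg/m³, cost = 4.630 $/kg
  candidate D: σ_y = 250.0 MPa, ρ = 1850 kg/m³, cost = 470.0 $/kg
  candidate B: σ_y = 226.0 MPa, ρ = 8442 kg/m³, cost = 5.291 $/kg
  candidate J: σ_y = 458.0 MPa, ρ = 10300 kg/m³, cost = 43.30 $/kg
  candidate Q: σ_y = 354.0 MPa, ρ = 8010 kg/m³, cost = 3.630 $/kg
  candidate F: M = 20.9 kN·m per $
  candidate Q: M = 12.2 kN·m per $
  candidate B: M = 5.06 kN·m per $
  candidate J: M = 1.03 kN·m per $
  candidate D: M = 0.288 kN·m per $
The maximum is for candidate F.

candidate F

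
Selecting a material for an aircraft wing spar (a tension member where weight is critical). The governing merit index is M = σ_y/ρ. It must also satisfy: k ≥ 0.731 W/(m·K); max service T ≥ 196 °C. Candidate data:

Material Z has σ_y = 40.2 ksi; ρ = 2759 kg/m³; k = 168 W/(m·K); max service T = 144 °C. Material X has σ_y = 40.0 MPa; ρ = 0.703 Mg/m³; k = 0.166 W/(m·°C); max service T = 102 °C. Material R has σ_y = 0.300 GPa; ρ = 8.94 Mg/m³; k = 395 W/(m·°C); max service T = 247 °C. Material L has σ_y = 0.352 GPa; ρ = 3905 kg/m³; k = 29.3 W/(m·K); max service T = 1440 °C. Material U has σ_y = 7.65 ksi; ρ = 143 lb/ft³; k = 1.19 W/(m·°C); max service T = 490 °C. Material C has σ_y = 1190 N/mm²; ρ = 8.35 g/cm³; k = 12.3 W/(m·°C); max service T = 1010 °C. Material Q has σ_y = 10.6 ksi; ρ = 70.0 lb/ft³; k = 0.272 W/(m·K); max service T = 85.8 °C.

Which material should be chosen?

material C

Screen on constraints: k ≥ 0.731 W/(m·K); max service T ≥ 196 °C. Survivors: material R, material L, material U, material C.
After converting to SI:
  material R: σ_y = 300.0 MPa, ρ = 8940 kg/m³
  material L: σ_y = 352.0 MPa, ρ = 3905 kg/m³
  material U: σ_y = 52.74 MPa, ρ = 2291 kg/m³
  material C: σ_y = 1190 MPa, ρ = 8350 kg/m³
  material C: M = 143 kN·m/kg
  material L: M = 90.1 kN·m/kg
  material R: M = 33.6 kN·m/kg
  material U: M = 23.0 kN·m/kg
The maximum is for material C.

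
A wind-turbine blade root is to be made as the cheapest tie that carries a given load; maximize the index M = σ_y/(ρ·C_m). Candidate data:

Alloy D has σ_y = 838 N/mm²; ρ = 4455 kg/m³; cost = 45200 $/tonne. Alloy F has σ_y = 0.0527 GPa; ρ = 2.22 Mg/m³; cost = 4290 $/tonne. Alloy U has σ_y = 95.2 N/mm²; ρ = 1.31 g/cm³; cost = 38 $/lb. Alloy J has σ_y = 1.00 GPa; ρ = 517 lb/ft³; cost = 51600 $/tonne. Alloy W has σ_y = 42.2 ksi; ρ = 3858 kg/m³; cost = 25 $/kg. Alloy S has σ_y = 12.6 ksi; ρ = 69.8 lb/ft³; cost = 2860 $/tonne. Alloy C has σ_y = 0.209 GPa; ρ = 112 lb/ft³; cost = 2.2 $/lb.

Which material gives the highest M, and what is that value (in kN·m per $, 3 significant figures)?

In SI units:
  alloy D: σ_y = 838.0 MPa, ρ = 4455 kg/m³, cost = 45.20 $/kg
  alloy F: σ_y = 52.70 MPa, ρ = 2220 kg/m³, cost = 4.290 $/kg
  alloy U: σ_y = 95.20 MPa, ρ = 1310 kg/m³, cost = 83.77 $/kg
  alloy J: σ_y = 1000 MPa, ρ = 8282 kg/m³, cost = 51.60 $/kg
  alloy W: σ_y = 291.0 MPa, ρ = 3858 kg/m³, cost = 25.00 $/kg
  alloy S: σ_y = 86.87 MPa, ρ = 1118 kg/m³, cost = 2.860 $/kg
  alloy C: σ_y = 209.0 MPa, ρ = 1794 kg/m³, cost = 4.850 $/kg
  alloy S: M = 27.2 kN·m per $
  alloy C: M = 24.0 kN·m per $
  alloy F: M = 5.53 kN·m per $
  alloy D: M = 4.16 kN·m per $
  alloy W: M = 3.02 kN·m per $
  alloy J: M = 2.34 kN·m per $
  alloy U: M = 0.867 kN·m per $
Alloy S ranks first.

alloy S, M = 27.2 kN·m per $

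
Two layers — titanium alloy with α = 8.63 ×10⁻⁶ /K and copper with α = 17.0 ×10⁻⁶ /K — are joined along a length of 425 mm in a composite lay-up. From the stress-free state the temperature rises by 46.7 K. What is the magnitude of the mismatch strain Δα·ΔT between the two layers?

Δα = |8.63 − 17.0|×10⁻⁶/K = 8.37×10⁻⁶/K.
Mismatch strain = Δα·ΔT = 8.37×10⁻⁶ × 46.7 = 3.91×10⁻⁴.

3.91×10⁻⁴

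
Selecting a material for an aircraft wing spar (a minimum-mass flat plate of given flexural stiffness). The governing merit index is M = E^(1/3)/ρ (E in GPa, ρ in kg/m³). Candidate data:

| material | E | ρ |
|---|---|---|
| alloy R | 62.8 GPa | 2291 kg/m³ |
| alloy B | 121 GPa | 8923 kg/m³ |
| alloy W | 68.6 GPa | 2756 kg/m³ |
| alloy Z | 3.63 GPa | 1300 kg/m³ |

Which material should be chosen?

alloy R

Evaluate M for each candidate:
  alloy R: M = 1.73×10⁻³
  alloy W: M = 1.49×10⁻³
  alloy Z: M = 1.18×10⁻³
  alloy B: M = 0.554×10⁻³
Alloy R has the largest M.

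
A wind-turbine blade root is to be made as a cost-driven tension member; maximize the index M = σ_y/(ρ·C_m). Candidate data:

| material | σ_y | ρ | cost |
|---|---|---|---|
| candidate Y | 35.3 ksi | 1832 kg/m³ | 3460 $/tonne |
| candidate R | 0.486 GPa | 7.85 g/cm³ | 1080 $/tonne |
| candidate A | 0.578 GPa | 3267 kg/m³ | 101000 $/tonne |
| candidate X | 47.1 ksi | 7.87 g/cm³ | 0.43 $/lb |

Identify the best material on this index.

candidate R

In SI units:
  candidate Y: σ_y = 243.4 MPa, ρ = 1832 kg/m³, cost = 3.460 $/kg
  candidate R: σ_y = 486.0 MPa, ρ = 7850 kg/m³, cost = 1.080 $/kg
  candidate A: σ_y = 578.0 MPa, ρ = 3267 kg/m³, cost = 101.0 $/kg
  candidate X: σ_y = 324.7 MPa, ρ = 7870 kg/m³, cost = 0.9480 $/kg
  candidate R: M = 57.3 kN·m per $
  candidate X: M = 43.5 kN·m per $
  candidate Y: M = 38.4 kN·m per $
  candidate A: M = 1.75 kN·m per $
Candidate R ranks first.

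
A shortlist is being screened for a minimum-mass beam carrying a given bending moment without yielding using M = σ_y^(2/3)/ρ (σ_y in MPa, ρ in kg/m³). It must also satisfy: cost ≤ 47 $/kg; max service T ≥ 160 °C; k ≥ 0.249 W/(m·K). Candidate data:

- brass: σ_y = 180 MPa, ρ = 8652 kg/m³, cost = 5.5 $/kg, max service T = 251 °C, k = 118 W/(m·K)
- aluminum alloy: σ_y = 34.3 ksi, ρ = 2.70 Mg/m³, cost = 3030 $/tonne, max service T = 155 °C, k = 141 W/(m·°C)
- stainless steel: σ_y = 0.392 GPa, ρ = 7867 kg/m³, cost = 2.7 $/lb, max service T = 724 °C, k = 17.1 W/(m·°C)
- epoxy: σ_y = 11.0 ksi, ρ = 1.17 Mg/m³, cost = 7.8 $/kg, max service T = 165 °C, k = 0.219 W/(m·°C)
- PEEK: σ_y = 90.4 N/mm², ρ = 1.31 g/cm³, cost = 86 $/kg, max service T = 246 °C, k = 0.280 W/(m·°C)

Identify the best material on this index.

Screen on constraints: cost ≤ 47 $/kg; max service T ≥ 160 °C; k ≥ 0.249 W/(m·K). Survivors: brass, stainless steel.
Normalizing units and computing the index:
  brass: σ_y = 180.0 MPa, ρ = 8652 kg/m³
  stainless steel: σ_y = 392.0 MPa, ρ = 7867 kg/m³
  stainless steel: M = 6.81×10⁻³
  brass: M = 3.68×10⁻³
Stainless steel has the largest M.

stainless steel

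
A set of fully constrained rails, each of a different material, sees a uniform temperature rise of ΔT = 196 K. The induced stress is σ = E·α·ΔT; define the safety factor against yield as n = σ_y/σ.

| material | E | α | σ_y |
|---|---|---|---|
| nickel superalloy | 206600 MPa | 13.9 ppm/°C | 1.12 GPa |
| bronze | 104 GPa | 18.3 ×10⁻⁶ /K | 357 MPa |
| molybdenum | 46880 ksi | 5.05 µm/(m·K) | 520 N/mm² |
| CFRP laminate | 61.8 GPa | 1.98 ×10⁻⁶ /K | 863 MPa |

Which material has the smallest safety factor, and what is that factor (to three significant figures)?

bronze, n = 0.957

In consistent units (E in GPa, α in ×10⁻⁶/K, σ_y in MPa):
  nickel superalloy: E = 206.6, α = 13.9, σ_y = 1120 → σ = 563 MPa, n = 1.99
  bronze: E = 104.0, α = 18.3, σ_y = 357.0 → σ = 373 MPa, n = 0.957
  molybdenum: E = 323.2, α = 5.05, σ_y = 520.0 → σ = 320 MPa, n = 1.63
  CFRP laminate: E = 61.80, α = 1.98, σ_y = 863.0 → σ = 24.0 MPa, n = 36.0
Smallest n: bronze with n = 0.957.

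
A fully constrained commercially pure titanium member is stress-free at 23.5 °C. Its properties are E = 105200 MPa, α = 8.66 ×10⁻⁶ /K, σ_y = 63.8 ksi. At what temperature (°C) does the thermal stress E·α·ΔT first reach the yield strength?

E = 105200 MPa = 105.2 GPa.
σ_y = 63.8 ksi = 439.9 MPa.
E·α·ΔT = 439.9 MPa ⇒ ΔT = 439.9 / (105.2×10³ × 8.66×10⁻⁶) = 482.8 K.
T = 23.5 + 482.8 = 506.3 °C.

506 °C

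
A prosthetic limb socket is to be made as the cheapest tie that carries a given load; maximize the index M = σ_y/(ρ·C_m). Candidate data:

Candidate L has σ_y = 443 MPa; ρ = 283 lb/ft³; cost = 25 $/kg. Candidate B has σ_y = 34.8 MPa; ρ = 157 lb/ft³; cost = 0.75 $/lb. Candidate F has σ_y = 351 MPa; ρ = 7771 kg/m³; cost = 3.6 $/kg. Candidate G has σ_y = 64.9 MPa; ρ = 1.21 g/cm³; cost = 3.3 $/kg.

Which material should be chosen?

After converting to SI:
  candidate L: σ_y = 443.0 MPa, ρ = 4533 kg/m³, cost = 25.00 $/kg
  candidate B: σ_y = 34.80 MPa, ρ = 2515 kg/m³, cost = 1.653 $/kg
  candidate F: σ_y = 351.0 MPa, ρ = 7771 kg/m³, cost = 3.600 $/kg
  candidate G: σ_y = 64.90 MPa, ρ = 1210 kg/m³, cost = 3.300 $/kg
  candidate G: M = 16.3 kN·m per $
  candidate F: M = 12.5 kN·m per $
  candidate B: M = 8.37 kN·m per $
  candidate L: M = 3.91 kN·m per $
Candidate G ranks first.

candidate G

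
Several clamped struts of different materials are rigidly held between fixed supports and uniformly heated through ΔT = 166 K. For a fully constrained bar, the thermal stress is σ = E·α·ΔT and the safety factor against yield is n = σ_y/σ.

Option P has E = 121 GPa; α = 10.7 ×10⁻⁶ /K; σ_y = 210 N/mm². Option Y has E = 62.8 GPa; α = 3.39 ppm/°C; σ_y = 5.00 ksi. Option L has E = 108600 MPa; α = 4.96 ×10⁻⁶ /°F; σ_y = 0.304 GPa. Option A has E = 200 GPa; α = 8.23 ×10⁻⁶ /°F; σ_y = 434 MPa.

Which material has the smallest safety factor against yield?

option A

Per material, after unit conversion:
  option P: E = 121.0, α = 10.7, σ_y = 210.0 → σ = 215 MPa, n = 0.977
  option Y: E = 62.80, α = 3.39, σ_y = 34.47 → σ = 35.3 MPa, n = 0.975
  option L: E = 108.6, α = 8.93, σ_y = 304.0 → σ = 161 MPa, n = 1.89
  option A: E = 200.0, α = 14.8, σ_y = 434.0 → σ = 492 MPa, n = 0.882
The minimum is option A at n = 0.882.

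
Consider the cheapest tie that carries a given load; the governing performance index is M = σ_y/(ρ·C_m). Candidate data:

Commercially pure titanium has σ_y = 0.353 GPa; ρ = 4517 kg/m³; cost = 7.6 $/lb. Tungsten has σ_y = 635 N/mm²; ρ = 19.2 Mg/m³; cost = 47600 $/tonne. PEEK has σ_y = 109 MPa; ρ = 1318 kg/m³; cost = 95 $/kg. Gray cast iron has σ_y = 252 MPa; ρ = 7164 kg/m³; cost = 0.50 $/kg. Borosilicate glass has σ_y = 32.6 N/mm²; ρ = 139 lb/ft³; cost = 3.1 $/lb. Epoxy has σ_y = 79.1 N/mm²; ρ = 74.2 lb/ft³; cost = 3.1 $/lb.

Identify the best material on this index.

Normalizing units and computing the index:
  commercially pure titanium: σ_y = 353.0 MPa, ρ = 4517 kg/m³, cost = 16.75 $/kg
  tungsten: σ_y = 635.0 MPa, ρ = 19200 kg/m³, cost = 47.60 $/kg
  PEEK: σ_y = 109.0 MPa, ρ = 1318 kg/m³, cost = 95.00 $/kg
  gray cast iron: σ_y = 252.0 MPa, ρ = 7164 kg/m³, cost = 0.5000 $/kg
  borosilicate glass: σ_y = 32.60 MPa, ρ = 2227 kg/m³, cost = 6.834 $/kg
  epoxy: σ_y = 79.10 MPa, ρ = 1189 kg/m³, cost = 6.834 $/kg
  gray cast iron: M = 70.4 kN·m per $
  epoxy: M = 9.74 kN·m per $
  commercially pure titanium: M = 4.66 kN·m per $
  borosilicate glass: M = 2.14 kN·m per $
  PEEK: M = 0.871 kN·m per $
  tungsten: M = 0.695 kN·m per $
Highest index: gray cast iron.

gray cast iron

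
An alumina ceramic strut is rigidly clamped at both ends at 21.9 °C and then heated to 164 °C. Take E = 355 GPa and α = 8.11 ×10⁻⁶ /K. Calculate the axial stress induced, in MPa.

ΔT = 142.1 K. Constrained thermal stress σ = E·α·ΔT = 355.0×10³ MPa × 8.11×10⁻⁶ × 142.1 = 409 MPa (compressive).

409 MPa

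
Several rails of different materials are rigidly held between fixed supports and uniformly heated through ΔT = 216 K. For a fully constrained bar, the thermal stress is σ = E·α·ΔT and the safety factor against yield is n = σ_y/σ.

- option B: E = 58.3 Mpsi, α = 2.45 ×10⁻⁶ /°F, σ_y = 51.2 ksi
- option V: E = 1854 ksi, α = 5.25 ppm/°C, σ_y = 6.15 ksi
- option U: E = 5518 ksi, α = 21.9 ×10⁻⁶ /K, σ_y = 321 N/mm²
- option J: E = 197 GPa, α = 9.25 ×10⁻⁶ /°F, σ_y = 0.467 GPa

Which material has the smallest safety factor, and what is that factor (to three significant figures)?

With everything in SI (GPa, ×10⁻⁶/K, MPa):
  option B: E = 402.0, α = 4.41, σ_y = 353.0 → σ = 383 MPa, n = 0.922
  option V: E = 12.78, α = 5.25, σ_y = 42.40 → σ = 14.5 MPa, n = 2.93
  option U: E = 38.05, α = 21.9, σ_y = 321.0 → σ = 180 MPa, n = 1.78
  option J: E = 197.0, α = 16.6, σ_y = 467.0 → σ = 708 MPa, n = 0.659
Option J has the lowest safety factor, n = 0.659.

option J, n = 0.659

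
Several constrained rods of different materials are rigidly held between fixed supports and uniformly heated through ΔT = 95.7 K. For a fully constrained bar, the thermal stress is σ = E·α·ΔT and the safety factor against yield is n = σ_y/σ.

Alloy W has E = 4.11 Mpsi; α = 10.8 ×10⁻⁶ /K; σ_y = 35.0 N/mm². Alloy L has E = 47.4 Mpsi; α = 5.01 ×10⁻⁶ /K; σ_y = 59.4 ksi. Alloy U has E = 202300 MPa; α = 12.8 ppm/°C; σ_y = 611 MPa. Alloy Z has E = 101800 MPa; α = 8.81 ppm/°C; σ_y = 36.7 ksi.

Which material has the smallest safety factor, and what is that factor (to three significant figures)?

alloy W, n = 1.20

In consistent units (E in GPa, α in ×10⁻⁶/K, σ_y in MPa):
  alloy W: E = 28.34, α = 10.8, σ_y = 35.00 → σ = 29.3 MPa, n = 1.20
  alloy L: E = 326.8, α = 5.01, σ_y = 409.5 → σ = 157 MPa, n = 2.61
  alloy U: E = 202.3, α = 12.8, σ_y = 611.0 → σ = 248 MPa, n = 2.47
  alloy Z: E = 101.8, α = 8.81, σ_y = 253.0 → σ = 85.8 MPa, n = 2.95
Alloy W has the lowest safety factor, n = 1.20.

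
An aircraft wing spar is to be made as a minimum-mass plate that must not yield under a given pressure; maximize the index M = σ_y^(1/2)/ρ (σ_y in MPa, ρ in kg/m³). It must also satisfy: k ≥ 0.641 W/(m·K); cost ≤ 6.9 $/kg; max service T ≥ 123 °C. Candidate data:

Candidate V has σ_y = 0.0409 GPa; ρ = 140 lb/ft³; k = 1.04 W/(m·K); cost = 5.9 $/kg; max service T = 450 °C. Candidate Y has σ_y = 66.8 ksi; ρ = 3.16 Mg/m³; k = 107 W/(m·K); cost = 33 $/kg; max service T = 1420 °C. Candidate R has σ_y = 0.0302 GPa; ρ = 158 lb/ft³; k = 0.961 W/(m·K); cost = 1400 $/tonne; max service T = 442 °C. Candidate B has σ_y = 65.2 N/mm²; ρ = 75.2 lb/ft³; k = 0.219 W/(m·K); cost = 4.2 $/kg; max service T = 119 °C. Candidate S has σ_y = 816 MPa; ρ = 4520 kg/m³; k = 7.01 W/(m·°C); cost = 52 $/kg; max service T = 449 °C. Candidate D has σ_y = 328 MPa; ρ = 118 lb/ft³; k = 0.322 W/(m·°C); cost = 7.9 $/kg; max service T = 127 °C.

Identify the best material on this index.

candidate V

Screen on constraints: k ≥ 0.641 W/(m·K); cost ≤ 6.9 $/kg; max service T ≥ 123 °C. Survivors: candidate V, candidate R.
In SI units:
  candidate V: σ_y = 40.90 MPa, ρ = 2243 kg/m³
  candidate R: σ_y = 30.20 MPa, ρ = 2531 kg/m³
  candidate V: M = 2.85×10⁻³
  candidate R: M = 2.17×10⁻³
Candidate V ranks first.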